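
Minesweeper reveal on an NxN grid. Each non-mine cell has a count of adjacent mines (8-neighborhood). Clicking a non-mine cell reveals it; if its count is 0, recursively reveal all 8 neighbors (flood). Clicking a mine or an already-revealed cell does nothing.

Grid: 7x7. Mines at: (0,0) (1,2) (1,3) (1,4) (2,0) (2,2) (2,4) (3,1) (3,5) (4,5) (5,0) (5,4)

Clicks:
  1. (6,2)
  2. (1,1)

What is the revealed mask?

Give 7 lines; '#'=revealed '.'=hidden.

Click 1 (6,2) count=0: revealed 9 new [(4,1) (4,2) (4,3) (5,1) (5,2) (5,3) (6,1) (6,2) (6,3)] -> total=9
Click 2 (1,1) count=4: revealed 1 new [(1,1)] -> total=10

Answer: .......
.#.....
.......
.......
.###...
.###...
.###...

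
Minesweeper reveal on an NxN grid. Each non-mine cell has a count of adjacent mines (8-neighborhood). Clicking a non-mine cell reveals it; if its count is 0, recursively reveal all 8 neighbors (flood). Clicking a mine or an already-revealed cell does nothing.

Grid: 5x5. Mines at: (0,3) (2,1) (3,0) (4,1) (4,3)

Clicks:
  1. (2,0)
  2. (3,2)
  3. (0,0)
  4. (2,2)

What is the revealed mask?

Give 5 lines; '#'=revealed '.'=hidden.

Click 1 (2,0) count=2: revealed 1 new [(2,0)] -> total=1
Click 2 (3,2) count=3: revealed 1 new [(3,2)] -> total=2
Click 3 (0,0) count=0: revealed 6 new [(0,0) (0,1) (0,2) (1,0) (1,1) (1,2)] -> total=8
Click 4 (2,2) count=1: revealed 1 new [(2,2)] -> total=9

Answer: ###..
###..
#.#..
..#..
.....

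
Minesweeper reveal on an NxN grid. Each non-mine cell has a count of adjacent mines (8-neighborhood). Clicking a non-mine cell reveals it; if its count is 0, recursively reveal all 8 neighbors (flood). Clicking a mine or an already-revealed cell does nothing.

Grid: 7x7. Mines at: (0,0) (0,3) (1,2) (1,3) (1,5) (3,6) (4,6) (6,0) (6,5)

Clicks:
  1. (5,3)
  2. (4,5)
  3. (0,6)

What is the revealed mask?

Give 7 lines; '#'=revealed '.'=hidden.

Answer: ......#
##.....
######.
######.
######.
######.
.####..

Derivation:
Click 1 (5,3) count=0: revealed 30 new [(1,0) (1,1) (2,0) (2,1) (2,2) (2,3) (2,4) (2,5) (3,0) (3,1) (3,2) (3,3) (3,4) (3,5) (4,0) (4,1) (4,2) (4,3) (4,4) (4,5) (5,0) (5,1) (5,2) (5,3) (5,4) (5,5) (6,1) (6,2) (6,3) (6,4)] -> total=30
Click 2 (4,5) count=2: revealed 0 new [(none)] -> total=30
Click 3 (0,6) count=1: revealed 1 new [(0,6)] -> total=31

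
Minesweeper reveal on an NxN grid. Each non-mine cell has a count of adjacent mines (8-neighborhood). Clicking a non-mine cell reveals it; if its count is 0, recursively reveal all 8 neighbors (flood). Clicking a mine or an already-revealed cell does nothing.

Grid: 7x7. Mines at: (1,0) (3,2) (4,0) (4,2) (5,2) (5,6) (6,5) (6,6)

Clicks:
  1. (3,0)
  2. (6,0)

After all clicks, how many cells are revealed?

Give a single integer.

Click 1 (3,0) count=1: revealed 1 new [(3,0)] -> total=1
Click 2 (6,0) count=0: revealed 4 new [(5,0) (5,1) (6,0) (6,1)] -> total=5

Answer: 5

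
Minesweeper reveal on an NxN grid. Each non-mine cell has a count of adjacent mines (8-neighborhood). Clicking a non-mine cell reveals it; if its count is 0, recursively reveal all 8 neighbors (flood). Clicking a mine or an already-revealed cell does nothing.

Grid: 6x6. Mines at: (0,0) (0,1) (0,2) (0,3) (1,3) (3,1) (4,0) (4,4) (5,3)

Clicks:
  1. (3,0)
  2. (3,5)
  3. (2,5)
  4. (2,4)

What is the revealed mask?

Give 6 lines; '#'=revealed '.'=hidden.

Click 1 (3,0) count=2: revealed 1 new [(3,0)] -> total=1
Click 2 (3,5) count=1: revealed 1 new [(3,5)] -> total=2
Click 3 (2,5) count=0: revealed 7 new [(0,4) (0,5) (1,4) (1,5) (2,4) (2,5) (3,4)] -> total=9
Click 4 (2,4) count=1: revealed 0 new [(none)] -> total=9

Answer: ....##
....##
....##
#...##
......
......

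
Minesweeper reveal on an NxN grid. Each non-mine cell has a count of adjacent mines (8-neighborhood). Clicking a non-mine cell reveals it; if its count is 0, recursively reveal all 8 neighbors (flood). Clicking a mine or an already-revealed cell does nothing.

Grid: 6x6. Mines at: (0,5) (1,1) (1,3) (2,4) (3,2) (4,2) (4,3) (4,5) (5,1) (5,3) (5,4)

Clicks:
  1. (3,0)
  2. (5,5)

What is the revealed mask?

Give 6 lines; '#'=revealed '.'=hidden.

Click 1 (3,0) count=0: revealed 6 new [(2,0) (2,1) (3,0) (3,1) (4,0) (4,1)] -> total=6
Click 2 (5,5) count=2: revealed 1 new [(5,5)] -> total=7

Answer: ......
......
##....
##....
##....
.....#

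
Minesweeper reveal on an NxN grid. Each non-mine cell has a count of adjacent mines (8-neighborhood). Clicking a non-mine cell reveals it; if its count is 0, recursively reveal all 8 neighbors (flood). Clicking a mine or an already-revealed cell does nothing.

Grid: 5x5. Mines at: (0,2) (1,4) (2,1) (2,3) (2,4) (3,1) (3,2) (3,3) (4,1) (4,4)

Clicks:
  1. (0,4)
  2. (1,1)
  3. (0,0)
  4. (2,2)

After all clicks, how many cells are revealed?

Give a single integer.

Click 1 (0,4) count=1: revealed 1 new [(0,4)] -> total=1
Click 2 (1,1) count=2: revealed 1 new [(1,1)] -> total=2
Click 3 (0,0) count=0: revealed 3 new [(0,0) (0,1) (1,0)] -> total=5
Click 4 (2,2) count=5: revealed 1 new [(2,2)] -> total=6

Answer: 6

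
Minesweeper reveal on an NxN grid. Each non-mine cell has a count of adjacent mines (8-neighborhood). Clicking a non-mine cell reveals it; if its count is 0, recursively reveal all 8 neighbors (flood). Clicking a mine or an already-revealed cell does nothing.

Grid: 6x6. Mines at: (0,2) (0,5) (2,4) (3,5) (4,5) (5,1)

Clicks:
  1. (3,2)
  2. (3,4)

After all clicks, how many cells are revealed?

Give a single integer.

Click 1 (3,2) count=0: revealed 23 new [(0,0) (0,1) (1,0) (1,1) (1,2) (1,3) (2,0) (2,1) (2,2) (2,3) (3,0) (3,1) (3,2) (3,3) (3,4) (4,0) (4,1) (4,2) (4,3) (4,4) (5,2) (5,3) (5,4)] -> total=23
Click 2 (3,4) count=3: revealed 0 new [(none)] -> total=23

Answer: 23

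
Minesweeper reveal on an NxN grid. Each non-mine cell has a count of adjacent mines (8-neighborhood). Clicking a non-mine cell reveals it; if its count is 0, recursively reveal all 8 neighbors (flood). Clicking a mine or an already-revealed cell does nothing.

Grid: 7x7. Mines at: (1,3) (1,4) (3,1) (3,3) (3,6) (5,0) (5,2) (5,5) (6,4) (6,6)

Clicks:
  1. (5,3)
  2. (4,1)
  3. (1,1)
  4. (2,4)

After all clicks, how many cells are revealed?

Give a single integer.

Answer: 12

Derivation:
Click 1 (5,3) count=2: revealed 1 new [(5,3)] -> total=1
Click 2 (4,1) count=3: revealed 1 new [(4,1)] -> total=2
Click 3 (1,1) count=0: revealed 9 new [(0,0) (0,1) (0,2) (1,0) (1,1) (1,2) (2,0) (2,1) (2,2)] -> total=11
Click 4 (2,4) count=3: revealed 1 new [(2,4)] -> total=12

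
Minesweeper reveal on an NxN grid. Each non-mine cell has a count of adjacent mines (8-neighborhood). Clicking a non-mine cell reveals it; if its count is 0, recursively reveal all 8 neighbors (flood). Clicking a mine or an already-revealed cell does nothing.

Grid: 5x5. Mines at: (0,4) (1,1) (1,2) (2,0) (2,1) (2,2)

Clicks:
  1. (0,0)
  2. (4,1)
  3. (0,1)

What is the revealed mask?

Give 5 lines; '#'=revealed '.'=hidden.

Click 1 (0,0) count=1: revealed 1 new [(0,0)] -> total=1
Click 2 (4,1) count=0: revealed 14 new [(1,3) (1,4) (2,3) (2,4) (3,0) (3,1) (3,2) (3,3) (3,4) (4,0) (4,1) (4,2) (4,3) (4,4)] -> total=15
Click 3 (0,1) count=2: revealed 1 new [(0,1)] -> total=16

Answer: ##...
...##
...##
#####
#####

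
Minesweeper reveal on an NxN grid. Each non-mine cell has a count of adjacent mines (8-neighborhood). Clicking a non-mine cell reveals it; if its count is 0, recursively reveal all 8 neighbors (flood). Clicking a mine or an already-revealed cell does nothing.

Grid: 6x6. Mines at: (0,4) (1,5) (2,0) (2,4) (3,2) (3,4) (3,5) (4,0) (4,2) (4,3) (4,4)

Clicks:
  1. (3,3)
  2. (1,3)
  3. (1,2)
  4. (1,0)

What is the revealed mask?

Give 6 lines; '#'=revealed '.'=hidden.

Click 1 (3,3) count=6: revealed 1 new [(3,3)] -> total=1
Click 2 (1,3) count=2: revealed 1 new [(1,3)] -> total=2
Click 3 (1,2) count=0: revealed 10 new [(0,0) (0,1) (0,2) (0,3) (1,0) (1,1) (1,2) (2,1) (2,2) (2,3)] -> total=12
Click 4 (1,0) count=1: revealed 0 new [(none)] -> total=12

Answer: ####..
####..
.###..
...#..
......
......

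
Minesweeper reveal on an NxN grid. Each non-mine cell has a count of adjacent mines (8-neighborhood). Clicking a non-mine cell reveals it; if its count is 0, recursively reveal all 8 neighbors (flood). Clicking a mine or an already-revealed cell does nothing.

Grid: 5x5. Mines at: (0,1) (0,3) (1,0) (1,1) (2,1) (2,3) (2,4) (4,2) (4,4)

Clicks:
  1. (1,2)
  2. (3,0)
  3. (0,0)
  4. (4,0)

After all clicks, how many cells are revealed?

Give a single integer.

Answer: 6

Derivation:
Click 1 (1,2) count=5: revealed 1 new [(1,2)] -> total=1
Click 2 (3,0) count=1: revealed 1 new [(3,0)] -> total=2
Click 3 (0,0) count=3: revealed 1 new [(0,0)] -> total=3
Click 4 (4,0) count=0: revealed 3 new [(3,1) (4,0) (4,1)] -> total=6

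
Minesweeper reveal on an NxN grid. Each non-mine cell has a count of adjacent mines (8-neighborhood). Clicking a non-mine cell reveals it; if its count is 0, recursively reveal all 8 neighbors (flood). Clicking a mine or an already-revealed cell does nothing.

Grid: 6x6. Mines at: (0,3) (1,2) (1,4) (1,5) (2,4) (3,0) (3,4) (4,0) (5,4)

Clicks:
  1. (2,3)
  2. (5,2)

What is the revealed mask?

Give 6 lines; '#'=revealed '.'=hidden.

Answer: ......
......
.###..
.###..
.###..
.###..

Derivation:
Click 1 (2,3) count=4: revealed 1 new [(2,3)] -> total=1
Click 2 (5,2) count=0: revealed 11 new [(2,1) (2,2) (3,1) (3,2) (3,3) (4,1) (4,2) (4,3) (5,1) (5,2) (5,3)] -> total=12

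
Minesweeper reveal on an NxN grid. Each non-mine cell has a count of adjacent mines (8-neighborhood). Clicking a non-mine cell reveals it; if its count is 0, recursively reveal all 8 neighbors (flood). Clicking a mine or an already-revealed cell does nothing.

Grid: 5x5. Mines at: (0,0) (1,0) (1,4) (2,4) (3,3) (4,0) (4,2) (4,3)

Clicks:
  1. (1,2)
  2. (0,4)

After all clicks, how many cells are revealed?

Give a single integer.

Answer: 10

Derivation:
Click 1 (1,2) count=0: revealed 9 new [(0,1) (0,2) (0,3) (1,1) (1,2) (1,3) (2,1) (2,2) (2,3)] -> total=9
Click 2 (0,4) count=1: revealed 1 new [(0,4)] -> total=10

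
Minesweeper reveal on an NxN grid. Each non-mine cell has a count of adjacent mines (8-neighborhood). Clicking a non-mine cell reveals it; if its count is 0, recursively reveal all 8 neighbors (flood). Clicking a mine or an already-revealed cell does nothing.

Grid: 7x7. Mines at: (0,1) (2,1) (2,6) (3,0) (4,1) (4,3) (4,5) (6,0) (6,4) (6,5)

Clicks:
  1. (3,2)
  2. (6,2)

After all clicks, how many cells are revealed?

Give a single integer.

Answer: 7

Derivation:
Click 1 (3,2) count=3: revealed 1 new [(3,2)] -> total=1
Click 2 (6,2) count=0: revealed 6 new [(5,1) (5,2) (5,3) (6,1) (6,2) (6,3)] -> total=7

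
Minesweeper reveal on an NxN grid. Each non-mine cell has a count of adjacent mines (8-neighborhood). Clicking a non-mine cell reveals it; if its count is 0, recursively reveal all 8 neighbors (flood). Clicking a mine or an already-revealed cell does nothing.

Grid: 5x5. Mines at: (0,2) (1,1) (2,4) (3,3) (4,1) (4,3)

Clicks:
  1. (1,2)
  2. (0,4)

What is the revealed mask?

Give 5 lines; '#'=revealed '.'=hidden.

Click 1 (1,2) count=2: revealed 1 new [(1,2)] -> total=1
Click 2 (0,4) count=0: revealed 4 new [(0,3) (0,4) (1,3) (1,4)] -> total=5

Answer: ...##
..###
.....
.....
.....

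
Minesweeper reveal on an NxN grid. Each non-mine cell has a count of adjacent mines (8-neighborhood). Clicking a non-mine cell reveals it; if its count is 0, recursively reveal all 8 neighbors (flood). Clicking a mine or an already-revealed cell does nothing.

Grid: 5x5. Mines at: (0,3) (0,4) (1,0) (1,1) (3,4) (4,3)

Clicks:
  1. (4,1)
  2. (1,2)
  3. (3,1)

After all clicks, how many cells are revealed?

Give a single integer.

Answer: 10

Derivation:
Click 1 (4,1) count=0: revealed 9 new [(2,0) (2,1) (2,2) (3,0) (3,1) (3,2) (4,0) (4,1) (4,2)] -> total=9
Click 2 (1,2) count=2: revealed 1 new [(1,2)] -> total=10
Click 3 (3,1) count=0: revealed 0 new [(none)] -> total=10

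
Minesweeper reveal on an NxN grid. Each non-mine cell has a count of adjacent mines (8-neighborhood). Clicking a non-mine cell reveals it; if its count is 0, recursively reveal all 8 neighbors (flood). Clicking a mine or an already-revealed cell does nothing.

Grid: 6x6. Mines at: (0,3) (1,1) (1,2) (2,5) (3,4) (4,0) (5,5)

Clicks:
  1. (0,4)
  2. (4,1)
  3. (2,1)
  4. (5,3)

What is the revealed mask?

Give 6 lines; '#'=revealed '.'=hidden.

Answer: ....#.
......
.###..
.###..
.####.
.####.

Derivation:
Click 1 (0,4) count=1: revealed 1 new [(0,4)] -> total=1
Click 2 (4,1) count=1: revealed 1 new [(4,1)] -> total=2
Click 3 (2,1) count=2: revealed 1 new [(2,1)] -> total=3
Click 4 (5,3) count=0: revealed 12 new [(2,2) (2,3) (3,1) (3,2) (3,3) (4,2) (4,3) (4,4) (5,1) (5,2) (5,3) (5,4)] -> total=15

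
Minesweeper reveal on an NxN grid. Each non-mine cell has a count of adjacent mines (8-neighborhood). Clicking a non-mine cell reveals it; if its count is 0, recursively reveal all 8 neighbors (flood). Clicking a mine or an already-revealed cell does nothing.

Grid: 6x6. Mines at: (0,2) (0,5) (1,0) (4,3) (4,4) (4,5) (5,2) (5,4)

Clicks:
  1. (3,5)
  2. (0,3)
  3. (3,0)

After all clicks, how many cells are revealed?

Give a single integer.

Answer: 23

Derivation:
Click 1 (3,5) count=2: revealed 1 new [(3,5)] -> total=1
Click 2 (0,3) count=1: revealed 1 new [(0,3)] -> total=2
Click 3 (3,0) count=0: revealed 21 new [(1,1) (1,2) (1,3) (1,4) (1,5) (2,0) (2,1) (2,2) (2,3) (2,4) (2,5) (3,0) (3,1) (3,2) (3,3) (3,4) (4,0) (4,1) (4,2) (5,0) (5,1)] -> total=23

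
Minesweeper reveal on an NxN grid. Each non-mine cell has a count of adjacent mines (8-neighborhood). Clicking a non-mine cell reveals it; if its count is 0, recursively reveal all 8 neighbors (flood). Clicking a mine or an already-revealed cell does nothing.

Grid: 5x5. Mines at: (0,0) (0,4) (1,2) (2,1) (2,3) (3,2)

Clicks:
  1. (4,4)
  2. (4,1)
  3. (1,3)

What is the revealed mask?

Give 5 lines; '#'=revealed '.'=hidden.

Click 1 (4,4) count=0: revealed 4 new [(3,3) (3,4) (4,3) (4,4)] -> total=4
Click 2 (4,1) count=1: revealed 1 new [(4,1)] -> total=5
Click 3 (1,3) count=3: revealed 1 new [(1,3)] -> total=6

Answer: .....
...#.
.....
...##
.#.##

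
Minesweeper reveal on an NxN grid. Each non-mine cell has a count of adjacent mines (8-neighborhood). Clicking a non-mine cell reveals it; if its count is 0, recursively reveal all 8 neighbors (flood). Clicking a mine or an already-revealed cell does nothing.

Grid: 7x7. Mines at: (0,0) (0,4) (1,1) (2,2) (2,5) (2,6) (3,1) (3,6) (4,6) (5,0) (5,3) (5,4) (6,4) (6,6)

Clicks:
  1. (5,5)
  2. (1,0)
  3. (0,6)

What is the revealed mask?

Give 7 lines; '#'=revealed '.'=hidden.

Answer: .....##
#....##
.......
.......
.......
.....#.
.......

Derivation:
Click 1 (5,5) count=4: revealed 1 new [(5,5)] -> total=1
Click 2 (1,0) count=2: revealed 1 new [(1,0)] -> total=2
Click 3 (0,6) count=0: revealed 4 new [(0,5) (0,6) (1,5) (1,6)] -> total=6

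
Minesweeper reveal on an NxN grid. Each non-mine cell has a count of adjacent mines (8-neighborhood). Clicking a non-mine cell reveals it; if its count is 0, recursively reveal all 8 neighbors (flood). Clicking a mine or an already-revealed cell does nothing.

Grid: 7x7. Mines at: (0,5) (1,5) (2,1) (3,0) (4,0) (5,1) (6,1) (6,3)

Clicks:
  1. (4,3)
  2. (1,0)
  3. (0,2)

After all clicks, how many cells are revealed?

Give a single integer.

Answer: 33

Derivation:
Click 1 (4,3) count=0: revealed 33 new [(0,0) (0,1) (0,2) (0,3) (0,4) (1,0) (1,1) (1,2) (1,3) (1,4) (2,2) (2,3) (2,4) (2,5) (2,6) (3,2) (3,3) (3,4) (3,5) (3,6) (4,2) (4,3) (4,4) (4,5) (4,6) (5,2) (5,3) (5,4) (5,5) (5,6) (6,4) (6,5) (6,6)] -> total=33
Click 2 (1,0) count=1: revealed 0 new [(none)] -> total=33
Click 3 (0,2) count=0: revealed 0 new [(none)] -> total=33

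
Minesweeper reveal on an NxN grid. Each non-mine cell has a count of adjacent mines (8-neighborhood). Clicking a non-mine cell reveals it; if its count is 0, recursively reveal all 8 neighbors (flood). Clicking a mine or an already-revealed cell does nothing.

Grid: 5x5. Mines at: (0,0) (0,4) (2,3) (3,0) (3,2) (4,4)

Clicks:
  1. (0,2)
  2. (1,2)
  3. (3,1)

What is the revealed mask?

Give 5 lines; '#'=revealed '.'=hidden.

Answer: .###.
.###.
.....
.#...
.....

Derivation:
Click 1 (0,2) count=0: revealed 6 new [(0,1) (0,2) (0,3) (1,1) (1,2) (1,3)] -> total=6
Click 2 (1,2) count=1: revealed 0 new [(none)] -> total=6
Click 3 (3,1) count=2: revealed 1 new [(3,1)] -> total=7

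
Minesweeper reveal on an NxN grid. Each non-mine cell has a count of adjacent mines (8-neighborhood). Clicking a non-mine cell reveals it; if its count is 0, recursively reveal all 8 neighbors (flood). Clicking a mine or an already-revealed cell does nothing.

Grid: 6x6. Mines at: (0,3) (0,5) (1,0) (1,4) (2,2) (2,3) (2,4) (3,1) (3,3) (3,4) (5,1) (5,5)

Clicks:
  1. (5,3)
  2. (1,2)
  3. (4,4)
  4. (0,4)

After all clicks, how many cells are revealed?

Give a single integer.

Answer: 8

Derivation:
Click 1 (5,3) count=0: revealed 6 new [(4,2) (4,3) (4,4) (5,2) (5,3) (5,4)] -> total=6
Click 2 (1,2) count=3: revealed 1 new [(1,2)] -> total=7
Click 3 (4,4) count=3: revealed 0 new [(none)] -> total=7
Click 4 (0,4) count=3: revealed 1 new [(0,4)] -> total=8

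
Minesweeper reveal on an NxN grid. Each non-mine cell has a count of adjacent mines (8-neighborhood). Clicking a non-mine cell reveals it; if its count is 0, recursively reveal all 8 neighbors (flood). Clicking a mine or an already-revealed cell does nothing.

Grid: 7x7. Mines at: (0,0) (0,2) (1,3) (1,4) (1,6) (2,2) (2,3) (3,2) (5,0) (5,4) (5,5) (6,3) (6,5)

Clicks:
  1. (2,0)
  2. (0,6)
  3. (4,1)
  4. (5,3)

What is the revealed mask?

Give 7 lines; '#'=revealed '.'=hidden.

Answer: ......#
##.....
##.....
##.....
##.....
...#...
.......

Derivation:
Click 1 (2,0) count=0: revealed 8 new [(1,0) (1,1) (2,0) (2,1) (3,0) (3,1) (4,0) (4,1)] -> total=8
Click 2 (0,6) count=1: revealed 1 new [(0,6)] -> total=9
Click 3 (4,1) count=2: revealed 0 new [(none)] -> total=9
Click 4 (5,3) count=2: revealed 1 new [(5,3)] -> total=10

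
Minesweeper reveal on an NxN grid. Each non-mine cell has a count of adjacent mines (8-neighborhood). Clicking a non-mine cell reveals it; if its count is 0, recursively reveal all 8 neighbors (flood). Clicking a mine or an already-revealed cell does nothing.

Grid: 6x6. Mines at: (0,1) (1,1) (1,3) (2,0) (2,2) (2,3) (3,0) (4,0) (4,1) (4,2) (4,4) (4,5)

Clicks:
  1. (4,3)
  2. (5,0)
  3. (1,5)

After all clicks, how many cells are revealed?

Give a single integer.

Answer: 10

Derivation:
Click 1 (4,3) count=2: revealed 1 new [(4,3)] -> total=1
Click 2 (5,0) count=2: revealed 1 new [(5,0)] -> total=2
Click 3 (1,5) count=0: revealed 8 new [(0,4) (0,5) (1,4) (1,5) (2,4) (2,5) (3,4) (3,5)] -> total=10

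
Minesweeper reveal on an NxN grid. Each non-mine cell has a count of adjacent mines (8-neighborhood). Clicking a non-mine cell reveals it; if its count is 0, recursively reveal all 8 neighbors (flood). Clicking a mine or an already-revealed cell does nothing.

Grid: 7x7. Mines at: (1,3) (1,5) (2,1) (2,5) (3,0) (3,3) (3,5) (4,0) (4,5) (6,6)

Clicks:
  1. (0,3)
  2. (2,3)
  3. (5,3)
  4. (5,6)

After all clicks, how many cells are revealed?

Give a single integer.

Answer: 19

Derivation:
Click 1 (0,3) count=1: revealed 1 new [(0,3)] -> total=1
Click 2 (2,3) count=2: revealed 1 new [(2,3)] -> total=2
Click 3 (5,3) count=0: revealed 16 new [(4,1) (4,2) (4,3) (4,4) (5,0) (5,1) (5,2) (5,3) (5,4) (5,5) (6,0) (6,1) (6,2) (6,3) (6,4) (6,5)] -> total=18
Click 4 (5,6) count=2: revealed 1 new [(5,6)] -> total=19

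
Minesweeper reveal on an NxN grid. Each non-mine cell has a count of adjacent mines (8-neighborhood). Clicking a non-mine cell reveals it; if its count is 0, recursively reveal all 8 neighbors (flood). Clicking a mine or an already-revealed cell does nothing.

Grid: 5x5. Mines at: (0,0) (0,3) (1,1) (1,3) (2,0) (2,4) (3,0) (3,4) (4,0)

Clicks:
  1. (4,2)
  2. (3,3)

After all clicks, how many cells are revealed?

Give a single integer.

Click 1 (4,2) count=0: revealed 9 new [(2,1) (2,2) (2,3) (3,1) (3,2) (3,3) (4,1) (4,2) (4,3)] -> total=9
Click 2 (3,3) count=2: revealed 0 new [(none)] -> total=9

Answer: 9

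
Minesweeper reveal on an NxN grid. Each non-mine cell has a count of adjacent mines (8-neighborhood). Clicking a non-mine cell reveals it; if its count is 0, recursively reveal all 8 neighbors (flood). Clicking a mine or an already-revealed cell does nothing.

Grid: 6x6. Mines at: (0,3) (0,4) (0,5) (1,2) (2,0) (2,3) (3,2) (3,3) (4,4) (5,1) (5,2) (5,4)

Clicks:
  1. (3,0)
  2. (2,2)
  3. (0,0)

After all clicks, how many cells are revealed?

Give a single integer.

Click 1 (3,0) count=1: revealed 1 new [(3,0)] -> total=1
Click 2 (2,2) count=4: revealed 1 new [(2,2)] -> total=2
Click 3 (0,0) count=0: revealed 4 new [(0,0) (0,1) (1,0) (1,1)] -> total=6

Answer: 6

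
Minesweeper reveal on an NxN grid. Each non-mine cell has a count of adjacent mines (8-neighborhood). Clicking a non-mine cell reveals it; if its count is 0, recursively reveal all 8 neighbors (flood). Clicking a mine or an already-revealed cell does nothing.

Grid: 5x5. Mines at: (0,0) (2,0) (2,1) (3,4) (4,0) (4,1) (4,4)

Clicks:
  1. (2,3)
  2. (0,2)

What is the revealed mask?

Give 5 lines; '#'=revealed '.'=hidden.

Click 1 (2,3) count=1: revealed 1 new [(2,3)] -> total=1
Click 2 (0,2) count=0: revealed 10 new [(0,1) (0,2) (0,3) (0,4) (1,1) (1,2) (1,3) (1,4) (2,2) (2,4)] -> total=11

Answer: .####
.####
..###
.....
.....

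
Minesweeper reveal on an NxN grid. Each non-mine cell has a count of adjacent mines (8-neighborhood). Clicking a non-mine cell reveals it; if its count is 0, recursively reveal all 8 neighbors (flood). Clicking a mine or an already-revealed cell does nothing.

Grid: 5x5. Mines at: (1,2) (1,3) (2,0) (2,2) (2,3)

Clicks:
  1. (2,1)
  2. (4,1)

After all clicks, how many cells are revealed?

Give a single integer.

Click 1 (2,1) count=3: revealed 1 new [(2,1)] -> total=1
Click 2 (4,1) count=0: revealed 10 new [(3,0) (3,1) (3,2) (3,3) (3,4) (4,0) (4,1) (4,2) (4,3) (4,4)] -> total=11

Answer: 11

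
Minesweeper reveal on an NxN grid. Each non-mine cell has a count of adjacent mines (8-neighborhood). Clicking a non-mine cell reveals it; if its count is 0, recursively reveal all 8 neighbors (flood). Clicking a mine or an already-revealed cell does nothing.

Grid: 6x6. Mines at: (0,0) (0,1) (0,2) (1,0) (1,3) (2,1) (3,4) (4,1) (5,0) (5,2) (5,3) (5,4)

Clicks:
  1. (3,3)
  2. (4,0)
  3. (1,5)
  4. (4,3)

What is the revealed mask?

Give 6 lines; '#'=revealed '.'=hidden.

Click 1 (3,3) count=1: revealed 1 new [(3,3)] -> total=1
Click 2 (4,0) count=2: revealed 1 new [(4,0)] -> total=2
Click 3 (1,5) count=0: revealed 6 new [(0,4) (0,5) (1,4) (1,5) (2,4) (2,5)] -> total=8
Click 4 (4,3) count=4: revealed 1 new [(4,3)] -> total=9

Answer: ....##
....##
....##
...#..
#..#..
......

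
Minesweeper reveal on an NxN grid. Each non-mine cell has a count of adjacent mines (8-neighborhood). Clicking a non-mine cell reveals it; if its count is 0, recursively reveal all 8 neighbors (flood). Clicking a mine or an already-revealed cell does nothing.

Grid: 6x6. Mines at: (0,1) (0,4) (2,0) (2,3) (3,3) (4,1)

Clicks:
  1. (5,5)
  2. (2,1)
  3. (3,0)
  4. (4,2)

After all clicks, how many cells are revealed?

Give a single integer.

Click 1 (5,5) count=0: revealed 14 new [(1,4) (1,5) (2,4) (2,5) (3,4) (3,5) (4,2) (4,3) (4,4) (4,5) (5,2) (5,3) (5,4) (5,5)] -> total=14
Click 2 (2,1) count=1: revealed 1 new [(2,1)] -> total=15
Click 3 (3,0) count=2: revealed 1 new [(3,0)] -> total=16
Click 4 (4,2) count=2: revealed 0 new [(none)] -> total=16

Answer: 16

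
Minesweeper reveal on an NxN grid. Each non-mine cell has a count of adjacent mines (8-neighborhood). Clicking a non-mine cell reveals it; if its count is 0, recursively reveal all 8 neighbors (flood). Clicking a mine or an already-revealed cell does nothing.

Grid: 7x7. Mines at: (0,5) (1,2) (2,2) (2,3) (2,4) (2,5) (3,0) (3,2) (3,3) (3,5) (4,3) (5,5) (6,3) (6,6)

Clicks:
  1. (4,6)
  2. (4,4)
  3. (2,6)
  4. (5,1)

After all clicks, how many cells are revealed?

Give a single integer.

Answer: 12

Derivation:
Click 1 (4,6) count=2: revealed 1 new [(4,6)] -> total=1
Click 2 (4,4) count=4: revealed 1 new [(4,4)] -> total=2
Click 3 (2,6) count=2: revealed 1 new [(2,6)] -> total=3
Click 4 (5,1) count=0: revealed 9 new [(4,0) (4,1) (4,2) (5,0) (5,1) (5,2) (6,0) (6,1) (6,2)] -> total=12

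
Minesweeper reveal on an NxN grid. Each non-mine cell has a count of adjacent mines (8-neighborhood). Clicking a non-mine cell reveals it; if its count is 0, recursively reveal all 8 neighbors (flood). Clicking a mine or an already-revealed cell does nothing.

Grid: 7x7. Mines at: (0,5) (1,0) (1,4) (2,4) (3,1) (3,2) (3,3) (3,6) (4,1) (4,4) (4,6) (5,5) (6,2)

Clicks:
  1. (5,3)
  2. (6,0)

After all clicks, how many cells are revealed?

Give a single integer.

Click 1 (5,3) count=2: revealed 1 new [(5,3)] -> total=1
Click 2 (6,0) count=0: revealed 4 new [(5,0) (5,1) (6,0) (6,1)] -> total=5

Answer: 5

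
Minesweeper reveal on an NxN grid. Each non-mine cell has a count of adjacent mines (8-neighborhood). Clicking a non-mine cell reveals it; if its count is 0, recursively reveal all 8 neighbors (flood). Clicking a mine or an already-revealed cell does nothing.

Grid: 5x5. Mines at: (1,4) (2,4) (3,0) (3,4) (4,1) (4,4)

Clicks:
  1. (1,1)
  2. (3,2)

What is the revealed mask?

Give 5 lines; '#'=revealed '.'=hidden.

Answer: ####.
####.
####.
.###.
.....

Derivation:
Click 1 (1,1) count=0: revealed 15 new [(0,0) (0,1) (0,2) (0,3) (1,0) (1,1) (1,2) (1,3) (2,0) (2,1) (2,2) (2,3) (3,1) (3,2) (3,3)] -> total=15
Click 2 (3,2) count=1: revealed 0 new [(none)] -> total=15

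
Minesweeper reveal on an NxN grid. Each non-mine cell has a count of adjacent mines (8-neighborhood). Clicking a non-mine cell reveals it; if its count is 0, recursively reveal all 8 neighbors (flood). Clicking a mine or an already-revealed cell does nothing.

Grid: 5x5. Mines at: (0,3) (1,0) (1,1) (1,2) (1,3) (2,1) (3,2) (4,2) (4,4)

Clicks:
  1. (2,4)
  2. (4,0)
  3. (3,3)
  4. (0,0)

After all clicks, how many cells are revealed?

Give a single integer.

Click 1 (2,4) count=1: revealed 1 new [(2,4)] -> total=1
Click 2 (4,0) count=0: revealed 4 new [(3,0) (3,1) (4,0) (4,1)] -> total=5
Click 3 (3,3) count=3: revealed 1 new [(3,3)] -> total=6
Click 4 (0,0) count=2: revealed 1 new [(0,0)] -> total=7

Answer: 7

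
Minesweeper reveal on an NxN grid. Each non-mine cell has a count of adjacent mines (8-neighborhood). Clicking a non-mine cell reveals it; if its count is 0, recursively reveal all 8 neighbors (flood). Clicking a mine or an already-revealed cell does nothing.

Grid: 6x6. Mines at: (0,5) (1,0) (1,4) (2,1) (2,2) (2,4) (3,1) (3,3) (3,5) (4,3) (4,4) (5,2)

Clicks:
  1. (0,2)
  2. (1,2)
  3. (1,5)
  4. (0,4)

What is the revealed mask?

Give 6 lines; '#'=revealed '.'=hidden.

Answer: .####.
.###.#
......
......
......
......

Derivation:
Click 1 (0,2) count=0: revealed 6 new [(0,1) (0,2) (0,3) (1,1) (1,2) (1,3)] -> total=6
Click 2 (1,2) count=2: revealed 0 new [(none)] -> total=6
Click 3 (1,5) count=3: revealed 1 new [(1,5)] -> total=7
Click 4 (0,4) count=2: revealed 1 new [(0,4)] -> total=8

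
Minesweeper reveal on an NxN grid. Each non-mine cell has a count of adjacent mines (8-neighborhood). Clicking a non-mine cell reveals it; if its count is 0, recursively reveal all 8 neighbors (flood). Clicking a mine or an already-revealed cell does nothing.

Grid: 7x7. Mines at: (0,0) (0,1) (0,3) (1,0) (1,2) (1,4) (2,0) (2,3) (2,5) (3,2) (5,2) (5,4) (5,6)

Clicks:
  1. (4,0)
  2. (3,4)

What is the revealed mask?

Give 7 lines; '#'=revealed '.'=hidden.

Answer: .......
.......
.......
##..#..
##.....
##.....
##.....

Derivation:
Click 1 (4,0) count=0: revealed 8 new [(3,0) (3,1) (4,0) (4,1) (5,0) (5,1) (6,0) (6,1)] -> total=8
Click 2 (3,4) count=2: revealed 1 new [(3,4)] -> total=9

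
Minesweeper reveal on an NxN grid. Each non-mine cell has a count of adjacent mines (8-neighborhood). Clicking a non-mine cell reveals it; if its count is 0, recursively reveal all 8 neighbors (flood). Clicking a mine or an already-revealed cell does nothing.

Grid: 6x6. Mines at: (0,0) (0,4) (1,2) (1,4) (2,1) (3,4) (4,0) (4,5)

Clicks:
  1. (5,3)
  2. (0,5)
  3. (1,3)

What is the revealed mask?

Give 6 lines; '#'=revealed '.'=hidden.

Answer: .....#
...#..
......
.###..
.####.
.####.

Derivation:
Click 1 (5,3) count=0: revealed 11 new [(3,1) (3,2) (3,3) (4,1) (4,2) (4,3) (4,4) (5,1) (5,2) (5,3) (5,4)] -> total=11
Click 2 (0,5) count=2: revealed 1 new [(0,5)] -> total=12
Click 3 (1,3) count=3: revealed 1 new [(1,3)] -> total=13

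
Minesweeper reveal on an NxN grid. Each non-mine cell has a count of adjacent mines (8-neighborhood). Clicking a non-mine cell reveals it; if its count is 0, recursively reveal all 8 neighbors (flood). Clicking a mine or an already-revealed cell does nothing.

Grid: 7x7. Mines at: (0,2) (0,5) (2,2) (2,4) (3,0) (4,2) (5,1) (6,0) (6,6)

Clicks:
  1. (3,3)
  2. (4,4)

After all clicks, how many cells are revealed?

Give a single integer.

Click 1 (3,3) count=3: revealed 1 new [(3,3)] -> total=1
Click 2 (4,4) count=0: revealed 20 new [(1,5) (1,6) (2,5) (2,6) (3,4) (3,5) (3,6) (4,3) (4,4) (4,5) (4,6) (5,2) (5,3) (5,4) (5,5) (5,6) (6,2) (6,3) (6,4) (6,5)] -> total=21

Answer: 21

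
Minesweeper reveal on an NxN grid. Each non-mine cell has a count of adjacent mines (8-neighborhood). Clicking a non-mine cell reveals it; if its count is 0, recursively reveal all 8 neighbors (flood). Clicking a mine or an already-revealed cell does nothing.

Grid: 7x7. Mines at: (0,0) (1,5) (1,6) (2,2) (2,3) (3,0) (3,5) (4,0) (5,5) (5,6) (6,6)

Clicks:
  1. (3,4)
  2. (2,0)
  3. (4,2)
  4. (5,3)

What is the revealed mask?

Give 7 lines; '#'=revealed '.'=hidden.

Click 1 (3,4) count=2: revealed 1 new [(3,4)] -> total=1
Click 2 (2,0) count=1: revealed 1 new [(2,0)] -> total=2
Click 3 (4,2) count=0: revealed 17 new [(3,1) (3,2) (3,3) (4,1) (4,2) (4,3) (4,4) (5,0) (5,1) (5,2) (5,3) (5,4) (6,0) (6,1) (6,2) (6,3) (6,4)] -> total=19
Click 4 (5,3) count=0: revealed 0 new [(none)] -> total=19

Answer: .......
.......
#......
.####..
.####..
#####..
#####..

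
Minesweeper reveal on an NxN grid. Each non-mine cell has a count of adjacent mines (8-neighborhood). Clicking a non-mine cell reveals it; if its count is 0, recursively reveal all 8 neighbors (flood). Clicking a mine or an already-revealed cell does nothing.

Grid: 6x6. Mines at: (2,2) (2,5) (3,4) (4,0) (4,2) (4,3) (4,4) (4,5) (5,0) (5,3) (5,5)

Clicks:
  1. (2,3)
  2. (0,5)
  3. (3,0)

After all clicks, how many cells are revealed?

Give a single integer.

Click 1 (2,3) count=2: revealed 1 new [(2,3)] -> total=1
Click 2 (0,5) count=0: revealed 16 new [(0,0) (0,1) (0,2) (0,3) (0,4) (0,5) (1,0) (1,1) (1,2) (1,3) (1,4) (1,5) (2,0) (2,1) (3,0) (3,1)] -> total=17
Click 3 (3,0) count=1: revealed 0 new [(none)] -> total=17

Answer: 17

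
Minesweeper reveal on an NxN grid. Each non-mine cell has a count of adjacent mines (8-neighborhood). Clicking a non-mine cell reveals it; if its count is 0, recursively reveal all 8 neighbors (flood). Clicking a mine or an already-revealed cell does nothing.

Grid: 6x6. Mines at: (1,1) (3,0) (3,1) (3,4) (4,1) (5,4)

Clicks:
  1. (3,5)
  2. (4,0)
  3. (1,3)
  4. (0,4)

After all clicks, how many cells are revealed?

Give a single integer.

Click 1 (3,5) count=1: revealed 1 new [(3,5)] -> total=1
Click 2 (4,0) count=3: revealed 1 new [(4,0)] -> total=2
Click 3 (1,3) count=0: revealed 12 new [(0,2) (0,3) (0,4) (0,5) (1,2) (1,3) (1,4) (1,5) (2,2) (2,3) (2,4) (2,5)] -> total=14
Click 4 (0,4) count=0: revealed 0 new [(none)] -> total=14

Answer: 14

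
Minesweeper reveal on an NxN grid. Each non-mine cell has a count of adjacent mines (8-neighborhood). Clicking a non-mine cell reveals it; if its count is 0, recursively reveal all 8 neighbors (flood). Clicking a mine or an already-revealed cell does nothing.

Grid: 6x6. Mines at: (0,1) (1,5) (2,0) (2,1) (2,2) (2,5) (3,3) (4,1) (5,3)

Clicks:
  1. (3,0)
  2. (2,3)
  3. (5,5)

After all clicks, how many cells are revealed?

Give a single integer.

Click 1 (3,0) count=3: revealed 1 new [(3,0)] -> total=1
Click 2 (2,3) count=2: revealed 1 new [(2,3)] -> total=2
Click 3 (5,5) count=0: revealed 6 new [(3,4) (3,5) (4,4) (4,5) (5,4) (5,5)] -> total=8

Answer: 8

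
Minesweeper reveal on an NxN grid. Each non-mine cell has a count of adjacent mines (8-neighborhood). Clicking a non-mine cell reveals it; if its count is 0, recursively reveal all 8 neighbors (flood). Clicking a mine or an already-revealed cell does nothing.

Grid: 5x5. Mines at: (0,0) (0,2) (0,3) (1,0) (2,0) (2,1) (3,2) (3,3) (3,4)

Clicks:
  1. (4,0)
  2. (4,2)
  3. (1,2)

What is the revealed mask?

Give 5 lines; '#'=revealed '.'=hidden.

Click 1 (4,0) count=0: revealed 4 new [(3,0) (3,1) (4,0) (4,1)] -> total=4
Click 2 (4,2) count=2: revealed 1 new [(4,2)] -> total=5
Click 3 (1,2) count=3: revealed 1 new [(1,2)] -> total=6

Answer: .....
..#..
.....
##...
###..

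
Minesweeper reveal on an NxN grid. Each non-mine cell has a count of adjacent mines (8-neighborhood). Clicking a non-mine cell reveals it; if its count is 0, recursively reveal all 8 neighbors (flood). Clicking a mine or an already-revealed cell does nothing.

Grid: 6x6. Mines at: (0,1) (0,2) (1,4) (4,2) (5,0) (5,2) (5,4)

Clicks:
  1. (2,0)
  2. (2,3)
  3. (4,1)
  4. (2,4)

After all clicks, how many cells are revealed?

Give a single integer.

Answer: 15

Derivation:
Click 1 (2,0) count=0: revealed 14 new [(1,0) (1,1) (1,2) (1,3) (2,0) (2,1) (2,2) (2,3) (3,0) (3,1) (3,2) (3,3) (4,0) (4,1)] -> total=14
Click 2 (2,3) count=1: revealed 0 new [(none)] -> total=14
Click 3 (4,1) count=3: revealed 0 new [(none)] -> total=14
Click 4 (2,4) count=1: revealed 1 new [(2,4)] -> total=15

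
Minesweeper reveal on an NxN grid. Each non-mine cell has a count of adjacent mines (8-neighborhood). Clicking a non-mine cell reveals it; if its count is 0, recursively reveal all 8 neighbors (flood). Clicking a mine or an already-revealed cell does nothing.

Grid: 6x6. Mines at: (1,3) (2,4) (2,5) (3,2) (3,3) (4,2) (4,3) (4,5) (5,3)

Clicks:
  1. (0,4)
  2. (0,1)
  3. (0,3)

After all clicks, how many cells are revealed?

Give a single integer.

Answer: 17

Derivation:
Click 1 (0,4) count=1: revealed 1 new [(0,4)] -> total=1
Click 2 (0,1) count=0: revealed 15 new [(0,0) (0,1) (0,2) (1,0) (1,1) (1,2) (2,0) (2,1) (2,2) (3,0) (3,1) (4,0) (4,1) (5,0) (5,1)] -> total=16
Click 3 (0,3) count=1: revealed 1 new [(0,3)] -> total=17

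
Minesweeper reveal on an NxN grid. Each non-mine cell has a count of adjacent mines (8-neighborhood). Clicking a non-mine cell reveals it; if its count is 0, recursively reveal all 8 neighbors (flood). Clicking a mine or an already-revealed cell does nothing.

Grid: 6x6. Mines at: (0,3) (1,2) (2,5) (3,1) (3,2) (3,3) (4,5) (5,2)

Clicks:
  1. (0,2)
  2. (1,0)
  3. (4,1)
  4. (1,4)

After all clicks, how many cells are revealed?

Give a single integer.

Click 1 (0,2) count=2: revealed 1 new [(0,2)] -> total=1
Click 2 (1,0) count=0: revealed 6 new [(0,0) (0,1) (1,0) (1,1) (2,0) (2,1)] -> total=7
Click 3 (4,1) count=3: revealed 1 new [(4,1)] -> total=8
Click 4 (1,4) count=2: revealed 1 new [(1,4)] -> total=9

Answer: 9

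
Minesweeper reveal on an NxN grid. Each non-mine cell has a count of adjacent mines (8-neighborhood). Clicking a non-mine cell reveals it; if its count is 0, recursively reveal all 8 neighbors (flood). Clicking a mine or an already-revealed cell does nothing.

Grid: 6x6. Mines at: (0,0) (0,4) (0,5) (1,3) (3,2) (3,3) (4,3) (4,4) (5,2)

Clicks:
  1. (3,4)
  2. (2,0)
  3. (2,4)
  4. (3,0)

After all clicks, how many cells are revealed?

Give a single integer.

Answer: 12

Derivation:
Click 1 (3,4) count=3: revealed 1 new [(3,4)] -> total=1
Click 2 (2,0) count=0: revealed 10 new [(1,0) (1,1) (2,0) (2,1) (3,0) (3,1) (4,0) (4,1) (5,0) (5,1)] -> total=11
Click 3 (2,4) count=2: revealed 1 new [(2,4)] -> total=12
Click 4 (3,0) count=0: revealed 0 new [(none)] -> total=12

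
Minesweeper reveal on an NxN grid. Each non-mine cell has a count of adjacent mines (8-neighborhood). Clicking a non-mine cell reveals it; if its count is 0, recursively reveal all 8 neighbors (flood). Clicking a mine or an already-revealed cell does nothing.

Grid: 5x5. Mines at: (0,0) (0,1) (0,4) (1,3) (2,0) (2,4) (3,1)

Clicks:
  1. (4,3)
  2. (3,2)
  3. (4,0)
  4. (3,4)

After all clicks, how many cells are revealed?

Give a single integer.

Answer: 7

Derivation:
Click 1 (4,3) count=0: revealed 6 new [(3,2) (3,3) (3,4) (4,2) (4,3) (4,4)] -> total=6
Click 2 (3,2) count=1: revealed 0 new [(none)] -> total=6
Click 3 (4,0) count=1: revealed 1 new [(4,0)] -> total=7
Click 4 (3,4) count=1: revealed 0 new [(none)] -> total=7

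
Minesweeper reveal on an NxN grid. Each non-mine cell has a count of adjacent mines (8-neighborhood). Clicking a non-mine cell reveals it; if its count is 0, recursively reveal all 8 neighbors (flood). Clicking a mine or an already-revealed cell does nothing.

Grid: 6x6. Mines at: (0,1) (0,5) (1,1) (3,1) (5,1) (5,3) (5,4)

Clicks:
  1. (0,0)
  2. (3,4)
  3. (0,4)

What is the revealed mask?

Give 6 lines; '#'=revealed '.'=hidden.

Answer: #.###.
..####
..####
..####
..####
......

Derivation:
Click 1 (0,0) count=2: revealed 1 new [(0,0)] -> total=1
Click 2 (3,4) count=0: revealed 19 new [(0,2) (0,3) (0,4) (1,2) (1,3) (1,4) (1,5) (2,2) (2,3) (2,4) (2,5) (3,2) (3,3) (3,4) (3,5) (4,2) (4,3) (4,4) (4,5)] -> total=20
Click 3 (0,4) count=1: revealed 0 new [(none)] -> total=20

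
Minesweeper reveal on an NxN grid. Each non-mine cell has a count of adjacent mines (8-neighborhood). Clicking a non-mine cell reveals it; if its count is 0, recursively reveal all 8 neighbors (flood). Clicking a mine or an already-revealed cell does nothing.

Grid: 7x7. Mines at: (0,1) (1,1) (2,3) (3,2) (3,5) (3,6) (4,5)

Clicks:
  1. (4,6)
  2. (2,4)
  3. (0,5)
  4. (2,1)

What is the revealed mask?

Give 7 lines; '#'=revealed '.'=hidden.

Click 1 (4,6) count=3: revealed 1 new [(4,6)] -> total=1
Click 2 (2,4) count=2: revealed 1 new [(2,4)] -> total=2
Click 3 (0,5) count=0: revealed 12 new [(0,2) (0,3) (0,4) (0,5) (0,6) (1,2) (1,3) (1,4) (1,5) (1,6) (2,5) (2,6)] -> total=14
Click 4 (2,1) count=2: revealed 1 new [(2,1)] -> total=15

Answer: ..#####
..#####
.#..###
.......
......#
.......
.......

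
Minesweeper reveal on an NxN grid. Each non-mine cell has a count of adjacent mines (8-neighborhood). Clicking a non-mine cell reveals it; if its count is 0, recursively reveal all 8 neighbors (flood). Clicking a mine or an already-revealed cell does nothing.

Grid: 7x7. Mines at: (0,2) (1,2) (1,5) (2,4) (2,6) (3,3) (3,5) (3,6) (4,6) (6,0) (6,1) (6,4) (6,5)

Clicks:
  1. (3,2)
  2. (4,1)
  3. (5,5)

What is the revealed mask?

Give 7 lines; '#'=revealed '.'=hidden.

Answer: ##.....
##.....
###....
###....
###....
###..#.
.......

Derivation:
Click 1 (3,2) count=1: revealed 1 new [(3,2)] -> total=1
Click 2 (4,1) count=0: revealed 15 new [(0,0) (0,1) (1,0) (1,1) (2,0) (2,1) (2,2) (3,0) (3,1) (4,0) (4,1) (4,2) (5,0) (5,1) (5,2)] -> total=16
Click 3 (5,5) count=3: revealed 1 new [(5,5)] -> total=17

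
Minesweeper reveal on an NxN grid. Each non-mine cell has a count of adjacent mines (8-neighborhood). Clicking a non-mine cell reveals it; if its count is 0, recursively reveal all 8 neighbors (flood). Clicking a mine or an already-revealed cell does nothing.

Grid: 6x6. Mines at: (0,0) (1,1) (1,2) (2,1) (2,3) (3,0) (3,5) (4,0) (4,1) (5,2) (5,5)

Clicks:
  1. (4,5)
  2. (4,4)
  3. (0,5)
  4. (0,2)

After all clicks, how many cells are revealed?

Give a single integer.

Click 1 (4,5) count=2: revealed 1 new [(4,5)] -> total=1
Click 2 (4,4) count=2: revealed 1 new [(4,4)] -> total=2
Click 3 (0,5) count=0: revealed 8 new [(0,3) (0,4) (0,5) (1,3) (1,4) (1,5) (2,4) (2,5)] -> total=10
Click 4 (0,2) count=2: revealed 1 new [(0,2)] -> total=11

Answer: 11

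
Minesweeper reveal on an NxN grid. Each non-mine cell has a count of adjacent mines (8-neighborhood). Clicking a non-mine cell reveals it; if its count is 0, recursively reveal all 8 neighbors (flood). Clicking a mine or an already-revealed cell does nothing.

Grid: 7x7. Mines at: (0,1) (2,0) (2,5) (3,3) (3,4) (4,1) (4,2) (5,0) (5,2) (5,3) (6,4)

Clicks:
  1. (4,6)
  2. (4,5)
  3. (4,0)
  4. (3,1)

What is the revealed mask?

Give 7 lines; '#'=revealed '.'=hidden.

Click 1 (4,6) count=0: revealed 8 new [(3,5) (3,6) (4,5) (4,6) (5,5) (5,6) (6,5) (6,6)] -> total=8
Click 2 (4,5) count=1: revealed 0 new [(none)] -> total=8
Click 3 (4,0) count=2: revealed 1 new [(4,0)] -> total=9
Click 4 (3,1) count=3: revealed 1 new [(3,1)] -> total=10

Answer: .......
.......
.......
.#...##
#....##
.....##
.....##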